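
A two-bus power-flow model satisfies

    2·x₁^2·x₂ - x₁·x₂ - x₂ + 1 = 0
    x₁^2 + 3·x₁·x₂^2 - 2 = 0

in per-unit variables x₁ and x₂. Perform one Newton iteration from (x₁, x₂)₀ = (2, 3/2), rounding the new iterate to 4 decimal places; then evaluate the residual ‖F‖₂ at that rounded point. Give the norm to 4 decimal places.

4.9488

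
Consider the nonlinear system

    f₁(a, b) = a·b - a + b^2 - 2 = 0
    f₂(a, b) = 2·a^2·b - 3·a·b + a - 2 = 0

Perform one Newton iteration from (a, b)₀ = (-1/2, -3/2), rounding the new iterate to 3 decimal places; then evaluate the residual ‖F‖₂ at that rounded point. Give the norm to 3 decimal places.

At (-1/2, -3/2): F = (1.500, -5.500).
Jacobian J = [[b - 1, a + 2·b], [4·a·b - 3·b + 1, 2·a^2 - 3·a]].
At the point, J = [[-2.500, -3.500], [8.500, 2.000]] (det J = 24.750).
Solving J·Δ = −F gives Δ = (0.657, -0.040).
Then the next iterate is (a, b)₁ = (0.157, -1.540).
Re-evaluating at (0.157, -1.540): F = (-0.02718, -1.19358), so ‖F‖₂ = 1.194.

1.194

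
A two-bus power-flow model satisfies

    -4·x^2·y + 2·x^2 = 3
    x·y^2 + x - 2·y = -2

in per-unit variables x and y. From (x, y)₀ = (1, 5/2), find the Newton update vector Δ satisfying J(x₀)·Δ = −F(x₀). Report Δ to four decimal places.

(-0.8421, 0.6184)

At (1, 5/2): F = (-11.0000, 4.2500).
Jacobian J = [[-8·x·y + 4·x, -4·x^2], [y^2 + 1, 2·x·y - 2]].
At the point, J = [[-16.0000, -4.0000], [7.2500, 3.0000]] (det J = -19.0000).
Solving J·Δ = −F gives Δ = (-0.8421, 0.6184).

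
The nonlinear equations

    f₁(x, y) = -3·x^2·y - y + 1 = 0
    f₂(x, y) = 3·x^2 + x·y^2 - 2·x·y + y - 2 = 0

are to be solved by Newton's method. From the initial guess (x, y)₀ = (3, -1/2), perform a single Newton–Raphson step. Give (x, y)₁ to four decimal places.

At (3, -1/2): F = (15.0000, 28.2500).
Jacobian J = [[-6·x·y, -3·x^2 - 1], [6·x + y^2 - 2·y, 2·x·y - 2·x + 1]].
At the point, J = [[9.0000, -28.0000], [19.2500, -8.0000]] (det J = 467.0000).
Solving J·Δ = −F gives Δ = (-1.4368, 0.0739).
Then the next iterate is (x, y)₁ = (1.5632, -0.4261).

(1.5632, -0.4261)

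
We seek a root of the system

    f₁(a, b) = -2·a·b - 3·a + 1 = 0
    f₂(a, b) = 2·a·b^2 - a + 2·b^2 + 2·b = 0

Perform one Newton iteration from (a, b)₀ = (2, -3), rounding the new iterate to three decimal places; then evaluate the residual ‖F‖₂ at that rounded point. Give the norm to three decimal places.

11.669

At (2, -3): F = (7.000, 46.000).
Jacobian J = [[-2·b - 3, -2·a], [2·b^2 - 1, 4·a·b + 4·b + 2]].
At the point, J = [[3.000, -4.000], [17.000, -34.000]] (det J = -34.000).
Solving J·Δ = −F gives Δ = (-1.588, 0.559).
Then the next iterate is (a, b)₁ = (0.412, -2.441).
Re-evaluating at (0.412, -2.441): F = (1.77538, 11.53275), so ‖F‖₂ = 11.669.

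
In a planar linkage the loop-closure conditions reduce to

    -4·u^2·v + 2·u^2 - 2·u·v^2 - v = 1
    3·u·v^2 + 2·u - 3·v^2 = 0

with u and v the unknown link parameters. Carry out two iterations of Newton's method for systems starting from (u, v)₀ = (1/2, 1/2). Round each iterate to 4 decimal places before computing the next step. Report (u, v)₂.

(0.0000, -1.0000)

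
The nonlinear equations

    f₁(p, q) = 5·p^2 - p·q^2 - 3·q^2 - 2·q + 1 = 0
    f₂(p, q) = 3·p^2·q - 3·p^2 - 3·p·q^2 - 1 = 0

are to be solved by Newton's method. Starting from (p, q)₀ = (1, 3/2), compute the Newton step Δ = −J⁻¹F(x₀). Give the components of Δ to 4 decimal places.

At (1, 3/2): F = (-6.0000, -6.2500).
Jacobian J = [[10·p - q^2, -2·p·q - 6·q - 2], [6·p·q - 6·p - 3·q^2, 3·p^2 - 6·p·q]].
At the point, J = [[7.7500, -14.0000], [-3.7500, -6.0000]] (det J = -99.0000).
Solving J·Δ = −F gives Δ = (-0.5202, -0.7165).

(-0.5202, -0.7165)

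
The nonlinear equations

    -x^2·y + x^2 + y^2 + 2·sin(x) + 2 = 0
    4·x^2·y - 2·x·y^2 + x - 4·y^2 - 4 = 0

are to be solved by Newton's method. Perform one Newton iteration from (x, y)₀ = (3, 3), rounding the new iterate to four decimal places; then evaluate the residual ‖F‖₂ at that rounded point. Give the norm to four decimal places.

2.8428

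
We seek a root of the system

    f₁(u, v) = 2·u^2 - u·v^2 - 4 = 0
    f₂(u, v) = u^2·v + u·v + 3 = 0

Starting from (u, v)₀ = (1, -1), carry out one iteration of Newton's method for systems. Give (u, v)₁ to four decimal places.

At (1, -1): F = (-3.0000, 1.0000).
Jacobian J = [[4·u - v^2, -2·u·v], [2·u·v + v, u^2 + u]].
At the point, J = [[3.0000, 2.0000], [-3.0000, 2.0000]] (det J = 12.0000).
Solving J·Δ = −F gives Δ = (0.6667, 0.5000).
Then the next iterate is (u, v)₁ = (1.6667, -0.5000).

(1.6667, -0.5000)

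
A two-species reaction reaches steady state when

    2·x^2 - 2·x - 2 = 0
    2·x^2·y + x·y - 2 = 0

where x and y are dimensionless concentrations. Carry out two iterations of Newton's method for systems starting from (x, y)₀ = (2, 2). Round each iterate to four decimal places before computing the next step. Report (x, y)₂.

At (2, 2): F = (2.0000, 18.0000).
Jacobian J = [[4·x - 2, 0], [4·x·y + y, 2·x^2 + x]].
At the point, J = [[6.0000, 0.0000], [18.0000, 10.0000]] (det J = 60.0000).
Solving J·Δ = −F gives Δ = (-0.3333, -1.2000).
Then the next iterate is (x, y)₁ = (1.6667, 0.8000).
Round to (1.6667, 0.8000) and repeat: F = (0.222378, 3.777982), J = [[4.6668, 0.0000], [6.133440, 7.222478]].
Δ = (-0.0477, -0.4826), so (x, y)₂ = (1.6190, 0.3174).

(1.6190, 0.3174)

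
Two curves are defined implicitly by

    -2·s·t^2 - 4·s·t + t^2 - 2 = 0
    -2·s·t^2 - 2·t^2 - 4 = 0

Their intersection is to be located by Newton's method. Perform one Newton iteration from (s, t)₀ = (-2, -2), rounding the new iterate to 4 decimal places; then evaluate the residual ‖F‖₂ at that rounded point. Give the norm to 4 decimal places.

At (-2, -2): F = (2.0000, 4.0000).
Jacobian J = [[-2·t^2 - 4·t, -4·s·t - 4·s + 2·t], [-2·t^2, -4·s·t - 4·t]].
At the point, J = [[0.0000, -12.0000], [-8.0000, -8.0000]] (det J = -96.0000).
Solving J·Δ = −F gives Δ = (0.3333, 0.1667).
Then the next iterate is (s, t)₁ = (-1.6667, -1.8333).
Re-evaluating at (-1.6667, -1.8333): F = (0.342265, 0.481543), so ‖F‖₂ = 0.5908.

0.5908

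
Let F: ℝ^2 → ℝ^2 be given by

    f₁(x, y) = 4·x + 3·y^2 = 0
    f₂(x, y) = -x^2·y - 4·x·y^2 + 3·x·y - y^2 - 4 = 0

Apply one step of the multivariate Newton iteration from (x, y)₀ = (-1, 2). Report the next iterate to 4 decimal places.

At (-1, 2): F = (8.0000, 0.0000).
Jacobian J = [[4, 6·y], [-2·x·y - 4·y^2 + 3·y, -x^2 - 8·x·y + 3·x - 2·y]].
At the point, J = [[4.0000, 12.0000], [-6.0000, 8.0000]] (det J = 104.0000).
Solving J·Δ = −F gives Δ = (-0.6154, -0.4615).
Then the next iterate is (x, y)₁ = (-1.6154, 1.5385).

(-1.6154, 1.5385)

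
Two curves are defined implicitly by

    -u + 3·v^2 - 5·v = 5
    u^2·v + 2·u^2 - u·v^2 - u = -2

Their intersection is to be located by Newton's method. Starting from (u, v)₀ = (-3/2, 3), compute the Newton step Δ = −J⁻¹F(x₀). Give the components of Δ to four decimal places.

At (-3/2, 3): F = (8.5000, 28.2500).
Jacobian J = [[-1, 6·v - 5], [2·u·v + 4·u - v^2 - 1, u^2 - 2·u·v]].
At the point, J = [[-1.0000, 13.0000], [-25.0000, 11.2500]] (det J = 313.7500).
Solving J·Δ = −F gives Δ = (0.8657, -0.5873).

(0.8657, -0.5873)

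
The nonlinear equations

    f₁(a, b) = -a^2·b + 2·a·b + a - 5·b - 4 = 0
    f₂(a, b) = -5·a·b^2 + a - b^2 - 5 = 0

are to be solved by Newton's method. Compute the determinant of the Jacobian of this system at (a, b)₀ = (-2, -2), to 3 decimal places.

149.000

J = [[-2·a·b + 2·b + 1, -a^2 + 2·a - 5], [-5·b^2 + 1, -10·a·b - 2·b]].
At the point, J = [[-11.000, -13.000], [-19.000, -36.000]].
det J = 149.000.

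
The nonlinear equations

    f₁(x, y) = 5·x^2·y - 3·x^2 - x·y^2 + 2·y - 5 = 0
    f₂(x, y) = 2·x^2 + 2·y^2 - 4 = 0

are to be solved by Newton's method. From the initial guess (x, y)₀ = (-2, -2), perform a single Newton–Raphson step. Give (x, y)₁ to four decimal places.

(-1.0588, -1.4412)

At (-2, -2): F = (-53.0000, 12.0000).
Jacobian J = [[10·x·y - 6·x - y^2, 5·x^2 - 2·x·y + 2], [4·x, 4·y]].
At the point, J = [[48.0000, 14.0000], [-8.0000, -8.0000]] (det J = -272.0000).
Solving J·Δ = −F gives Δ = (0.9412, 0.5588).
Then the next iterate is (x, y)₁ = (-1.0588, -1.4412).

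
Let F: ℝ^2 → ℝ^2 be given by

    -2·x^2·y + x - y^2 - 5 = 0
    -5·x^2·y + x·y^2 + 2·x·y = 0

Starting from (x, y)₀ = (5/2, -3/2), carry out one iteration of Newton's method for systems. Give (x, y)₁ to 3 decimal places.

At (5/2, -3/2): F = (14.000, 45.000).
Jacobian J = [[-4·x·y + 1, -2·x^2 - 2·y], [-10·x·y + y^2 + 2·y, -5·x^2 + 2·x·y + 2·x]].
At the point, J = [[16.000, -9.500], [36.750, -33.750]] (det J = -190.875).
Solving J·Δ = −F gives Δ = (-0.236, 1.077).
Then the next iterate is (x, y)₁ = (2.264, -0.423).

(2.264, -0.423)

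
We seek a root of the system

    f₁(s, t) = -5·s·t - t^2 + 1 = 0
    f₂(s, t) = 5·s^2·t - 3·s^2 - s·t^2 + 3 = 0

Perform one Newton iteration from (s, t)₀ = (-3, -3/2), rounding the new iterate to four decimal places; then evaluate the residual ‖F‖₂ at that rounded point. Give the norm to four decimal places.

23.6832

At (-3, -3/2): F = (-23.7500, -84.7500).
Jacobian J = [[-5·t, -5·s - 2·t], [10·s·t - 6·s - t^2, 5·s^2 - 2·s·t]].
At the point, J = [[7.5000, 18.0000], [60.7500, 36.0000]] (det J = -823.5000).
Solving J·Δ = −F gives Δ = (0.8142, 0.9802).
Then the next iterate is (s, t)₁ = (-2.1858, -0.5198).
Re-evaluating at (-2.1858, -0.5198): F = (-4.951086, -23.159878), so ‖F‖₂ = 23.6832.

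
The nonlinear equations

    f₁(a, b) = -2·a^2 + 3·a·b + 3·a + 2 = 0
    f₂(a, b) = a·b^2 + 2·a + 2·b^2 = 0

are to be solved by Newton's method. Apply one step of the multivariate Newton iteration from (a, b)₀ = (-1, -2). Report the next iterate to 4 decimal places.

At (-1, -2): F = (3.0000, 2.0000).
Jacobian J = [[-4·a + 3·b + 3, 3·a], [b^2 + 2, 2·a·b + 4·b]].
At the point, J = [[1.0000, -3.0000], [6.0000, -4.0000]] (det J = 14.0000).
Solving J·Δ = −F gives Δ = (0.4286, 1.1429).
Then the next iterate is (a, b)₁ = (-0.5714, -0.8571).

(-0.5714, -0.8571)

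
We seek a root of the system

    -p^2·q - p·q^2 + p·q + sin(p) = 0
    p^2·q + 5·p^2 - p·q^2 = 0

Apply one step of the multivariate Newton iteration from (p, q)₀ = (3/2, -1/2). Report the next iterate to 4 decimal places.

At (3/2, -1/2): F = (0.997495, 9.7500).
Jacobian J = [[-2·p·q - q^2 + q + cos(p), -p^2 - 2·p·q + p], [2·p·q + 10·p - q^2, p^2 - 2·p·q]].
At the point, J = [[0.820737, 0.7500], [13.2500, 3.7500]] (det J = -6.859735).
Solving J·Δ = −F gives Δ = (-0.5207, -0.7602).
Then the next iterate is (p, q)₁ = (0.9793, -1.2602).

(0.9793, -1.2602)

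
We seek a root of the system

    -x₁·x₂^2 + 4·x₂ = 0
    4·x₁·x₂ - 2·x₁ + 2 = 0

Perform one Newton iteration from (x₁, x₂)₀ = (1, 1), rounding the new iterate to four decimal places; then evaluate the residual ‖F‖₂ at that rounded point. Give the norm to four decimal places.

2.7288

At (1, 1): F = (3.0000, 4.0000).
Jacobian J = [[-x₂^2, -2·x₁·x₂ + 4], [4·x₂ - 2, 4·x₁]].
At the point, J = [[-1.0000, 2.0000], [2.0000, 4.0000]] (det J = -8.0000).
Solving J·Δ = −F gives Δ = (0.5000, -1.2500).
Then the next iterate is (x₁, x₂)₁ = (1.5000, -0.2500).
Re-evaluating at (1.5000, -0.2500): F = (-1.093750, -2.5000), so ‖F‖₂ = 2.7288.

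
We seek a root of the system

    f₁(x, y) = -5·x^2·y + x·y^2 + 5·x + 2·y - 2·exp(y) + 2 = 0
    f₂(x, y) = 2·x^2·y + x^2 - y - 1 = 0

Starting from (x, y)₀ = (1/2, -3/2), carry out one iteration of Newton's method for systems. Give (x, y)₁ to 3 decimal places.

(0.292, -0.670)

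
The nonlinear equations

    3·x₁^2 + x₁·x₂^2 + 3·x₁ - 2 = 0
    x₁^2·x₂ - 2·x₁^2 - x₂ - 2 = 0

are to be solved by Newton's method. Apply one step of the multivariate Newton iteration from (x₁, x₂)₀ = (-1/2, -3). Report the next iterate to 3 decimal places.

(-0.216, -1.437)

At (-1/2, -3): F = (-7.250, -0.250).
Jacobian J = [[6·x₁ + x₂^2 + 3, 2·x₁·x₂], [2·x₁·x₂ - 4·x₁, x₁^2 - 1]].
At the point, J = [[9.000, 3.000], [5.000, -0.750]] (det J = -21.750).
Solving J·Δ = −F gives Δ = (0.284, 1.563).
Then the next iterate is (x₁, x₂)₁ = (-0.216, -1.437).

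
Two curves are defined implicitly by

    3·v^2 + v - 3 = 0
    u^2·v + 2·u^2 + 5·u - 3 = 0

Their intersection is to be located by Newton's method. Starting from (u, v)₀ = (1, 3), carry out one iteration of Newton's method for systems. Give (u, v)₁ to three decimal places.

At (1, 3): F = (27.000, 7.000).
Jacobian J = [[0, 6·v + 1], [2·u·v + 4·u + 5, u^2]].
At the point, J = [[0.000, 19.000], [15.000, 1.000]] (det J = -285.000).
Solving J·Δ = −F gives Δ = (-0.372, -1.421).
Then the next iterate is (u, v)₁ = (0.628, 1.579).

(0.628, 1.579)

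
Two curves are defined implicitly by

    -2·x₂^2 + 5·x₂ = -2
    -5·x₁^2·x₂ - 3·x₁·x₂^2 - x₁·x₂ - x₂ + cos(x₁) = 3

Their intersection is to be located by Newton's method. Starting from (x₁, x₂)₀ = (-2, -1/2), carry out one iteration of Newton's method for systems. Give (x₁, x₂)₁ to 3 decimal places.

(-1.570, -0.357)

At (-2, -1/2): F = (-1.000, 7.58385).
Jacobian J = [[0, -4·x₂ + 5], [-10·x₁·x₂ - 3·x₂^2 - x₂ - sin(x₁), -5·x₁^2 - 6·x₁·x₂ - x₁ - 1]].
At the point, J = [[0.000, 7.000], [-9.34070, -25.000]] (det J = 65.38492).
Solving J·Δ = −F gives Δ = (0.430, 0.143).
Then the next iterate is (x₁, x₂)₁ = (-1.570, -0.357).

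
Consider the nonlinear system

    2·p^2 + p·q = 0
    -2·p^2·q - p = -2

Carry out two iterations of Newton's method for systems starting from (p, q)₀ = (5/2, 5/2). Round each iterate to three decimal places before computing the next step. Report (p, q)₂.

At (5/2, 5/2): F = (18.750, -31.750).
Jacobian J = [[4·p + q, p], [-4·p·q - 1, -2·p^2]].
At the point, J = [[12.500, 2.500], [-26.000, -12.500]] (det J = -91.250).
Solving J·Δ = −F gives Δ = (-1.699, 0.993).
Then the next iterate is (p, q)₁ = (0.801, 3.493).
Round to (0.801, 3.493) and repeat: F = (4.08110, -3.28322), J = [[6.697, 0.801], [-12.19157, -1.28320]].
Δ = (2.225, -23.695), so (p, q)₂ = (3.026, -20.202).

(3.026, -20.202)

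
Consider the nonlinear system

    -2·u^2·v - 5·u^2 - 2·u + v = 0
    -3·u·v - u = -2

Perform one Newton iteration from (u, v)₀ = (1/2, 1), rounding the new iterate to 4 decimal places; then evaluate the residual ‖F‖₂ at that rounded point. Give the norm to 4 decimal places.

At (1/2, 1): F = (-1.7500, 0.0000).
Jacobian J = [[-4·u·v - 10·u - 2, -2·u^2 + 1], [-3·v - 1, -3·u]].
At the point, J = [[-9.0000, 0.5000], [-4.0000, -1.5000]] (det J = 15.5000).
Solving J·Δ = −F gives Δ = (-0.1694, 0.4516).
Then the next iterate is (u, v)₁ = (0.3306, 1.4516).
Re-evaluating at (0.3306, 1.4516): F = (-0.073391, 0.229703), so ‖F‖₂ = 0.2411.

0.2411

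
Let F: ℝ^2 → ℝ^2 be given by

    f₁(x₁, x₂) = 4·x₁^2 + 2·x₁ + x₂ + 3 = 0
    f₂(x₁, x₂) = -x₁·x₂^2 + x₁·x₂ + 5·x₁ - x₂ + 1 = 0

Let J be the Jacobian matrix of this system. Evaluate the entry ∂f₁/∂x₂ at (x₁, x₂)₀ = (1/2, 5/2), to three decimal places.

∂f₁/∂x₂ = 1.
At (1/2, 5/2) this is 1.000.

1.000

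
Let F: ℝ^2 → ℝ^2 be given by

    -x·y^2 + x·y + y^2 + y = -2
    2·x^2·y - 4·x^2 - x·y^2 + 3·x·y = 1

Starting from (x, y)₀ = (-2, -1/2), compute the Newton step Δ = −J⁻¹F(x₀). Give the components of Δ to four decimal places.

At (-2, -1/2): F = (3.2500, -17.5000).
Jacobian J = [[-y^2 + y, -2·x·y + x + 2·y + 1], [4·x·y - 8·x - y^2 + 3·y, 2·x^2 - 2·x·y + 3·x]].
At the point, J = [[-0.7500, -4.0000], [18.2500, 0.0000]] (det J = 73.0000).
Solving J·Δ = −F gives Δ = (0.9589, 0.6327).

(0.9589, 0.6327)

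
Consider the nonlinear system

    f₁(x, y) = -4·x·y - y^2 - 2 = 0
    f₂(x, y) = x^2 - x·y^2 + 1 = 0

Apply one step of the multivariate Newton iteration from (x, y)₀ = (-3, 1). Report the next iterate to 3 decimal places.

(-1.348, 0.761)

At (-3, 1): F = (9.000, 13.000).
Jacobian J = [[-4·y, -4·x - 2·y], [2·x - y^2, -2·x·y]].
At the point, J = [[-4.000, 10.000], [-7.000, 6.000]] (det J = 46.000).
Solving J·Δ = −F gives Δ = (1.652, -0.239).
Then the next iterate is (x, y)₁ = (-1.348, 0.761).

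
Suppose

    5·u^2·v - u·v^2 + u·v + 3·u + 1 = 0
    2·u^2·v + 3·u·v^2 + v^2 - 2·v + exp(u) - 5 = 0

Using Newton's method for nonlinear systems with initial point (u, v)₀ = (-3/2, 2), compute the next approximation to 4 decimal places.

At (-3/2, 2): F = (22.0000, -13.776870).
Jacobian J = [[10·u·v - v^2 + v + 3, 5·u^2 - 2·u·v + u], [4·u·v + 3·v^2 + exp(u), 2·u^2 + 6·u·v + 2·v - 2]].
At the point, J = [[-29.0000, 15.7500], [0.223130, -11.5000]] (det J = 329.985700).
Solving J·Δ = −F gives Δ = (0.1091, -1.1959).
Then the next iterate is (u, v)₁ = (-1.3909, 0.8041).

(-1.3909, 0.8041)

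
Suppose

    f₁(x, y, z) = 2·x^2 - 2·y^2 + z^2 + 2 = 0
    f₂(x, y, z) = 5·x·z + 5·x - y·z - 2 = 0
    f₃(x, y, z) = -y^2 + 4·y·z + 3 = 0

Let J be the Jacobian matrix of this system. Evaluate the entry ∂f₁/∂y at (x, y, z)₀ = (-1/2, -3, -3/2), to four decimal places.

∂f₁/∂y = -4·y.
At (-1/2, -3, -3/2) this is 12.0000.

12.0000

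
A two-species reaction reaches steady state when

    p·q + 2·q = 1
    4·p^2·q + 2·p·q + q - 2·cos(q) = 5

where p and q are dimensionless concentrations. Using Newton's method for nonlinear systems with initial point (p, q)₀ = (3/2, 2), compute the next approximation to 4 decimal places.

(1.6828, 0.1812)

At (3/2, 2): F = (6.0000, 21.832294).
Jacobian J = [[q, p + 2], [8·p·q + 2·q, 4·p^2 + 2·p + 2·sin(q) + 1]].
At the point, J = [[2.0000, 3.5000], [28.0000, 14.818595]] (det J = -68.362810).
Solving J·Δ = −F gives Δ = (0.1828, -1.8188).
Then the next iterate is (p, q)₁ = (1.6828, 0.1812).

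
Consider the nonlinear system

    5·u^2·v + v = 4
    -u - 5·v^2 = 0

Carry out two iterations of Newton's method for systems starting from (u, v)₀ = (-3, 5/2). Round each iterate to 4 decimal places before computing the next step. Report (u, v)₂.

(-1.6768, 0.7949)

At (-3, 5/2): F = (111.0000, -28.2500).
Jacobian J = [[10·u·v, 5·u^2 + 1], [-1, -10·v]].
At the point, J = [[-75.0000, 46.0000], [-1.0000, -25.0000]] (det J = 1921.0000).
Solving J·Δ = −F gives Δ = (0.7681, -1.1607).
Then the next iterate is (u, v)₁ = (-2.2319, 1.3393).
Round to (-2.2319, 1.3393) and repeat: F = (30.697095, -6.736722), J = [[-29.891837, 25.906888], [-1.0000, -13.3930]].
Δ = (0.5551, -0.5444), so (u, v)₂ = (-1.6768, 0.7949).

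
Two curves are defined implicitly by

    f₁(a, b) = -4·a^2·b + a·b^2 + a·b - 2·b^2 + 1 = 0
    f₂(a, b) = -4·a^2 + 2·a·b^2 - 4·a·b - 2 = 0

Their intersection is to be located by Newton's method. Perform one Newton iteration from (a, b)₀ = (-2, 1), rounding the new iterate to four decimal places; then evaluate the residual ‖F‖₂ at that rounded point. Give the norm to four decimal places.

7.0366

At (-2, 1): F = (-21.0000, -14.0000).
Jacobian J = [[-8·a·b + b^2 + b, -4·a^2 + 2·a·b + a - 4·b], [-8·a + 2·b^2 - 4·b, 4·a·b - 4·a]].
At the point, J = [[18.0000, -26.0000], [14.0000, 0.0000]] (det J = 364.0000).
Solving J·Δ = −F gives Δ = (1.0000, -0.1154).
Then the next iterate is (a, b)₁ = (-1.0000, 0.8846).
Re-evaluating at (-1.0000, 0.8846): F = (-5.770551, -4.026634), so ‖F‖₂ = 7.0366.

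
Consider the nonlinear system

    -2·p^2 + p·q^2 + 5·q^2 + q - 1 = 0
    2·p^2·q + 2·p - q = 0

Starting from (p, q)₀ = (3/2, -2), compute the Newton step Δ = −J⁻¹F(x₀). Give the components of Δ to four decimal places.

(-0.1372, 0.7510)

At (3/2, -2): F = (18.5000, -4.0000).
Jacobian J = [[-4·p + q^2, 2·p·q + 10·q + 1], [4·p·q + 2, 2·p^2 - 1]].
At the point, J = [[-2.0000, -25.0000], [-10.0000, 3.5000]] (det J = -257.0000).
Solving J·Δ = −F gives Δ = (-0.1372, 0.7510).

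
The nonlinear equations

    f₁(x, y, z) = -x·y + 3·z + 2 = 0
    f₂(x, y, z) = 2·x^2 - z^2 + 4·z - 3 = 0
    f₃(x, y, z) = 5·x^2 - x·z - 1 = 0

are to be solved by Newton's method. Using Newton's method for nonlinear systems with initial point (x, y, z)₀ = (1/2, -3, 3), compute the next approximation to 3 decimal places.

(1.417, 34.500, 4.167)

At (1/2, -3, 3): F = (12.500, 0.500, -1.250).
Jacobian J = [[-y, -x, 3], [4·x, 0, -2·z + 4], [10·x - z, 0, -x]].
At the point, J = [[3.000, -0.500, 3.000], [2.000, 0.000, -2.000], [2.000, 0.000, -0.500]] (det J = 1.500).
Solving J·Δ = −F gives Δ = (0.917, 37.500, 1.167).
Then the next iterate is (x, y, z)₁ = (1.417, 34.500, 4.167).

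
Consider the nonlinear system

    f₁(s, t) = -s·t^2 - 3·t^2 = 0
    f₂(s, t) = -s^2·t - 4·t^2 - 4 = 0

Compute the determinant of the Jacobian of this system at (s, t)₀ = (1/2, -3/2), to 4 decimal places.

J = [[-t^2, -2·s·t - 6·t], [-2·s·t, -s^2 - 8·t]].
At the point, J = [[-2.2500, 10.5000], [1.5000, 11.7500]].
det J = -42.1875.

-42.1875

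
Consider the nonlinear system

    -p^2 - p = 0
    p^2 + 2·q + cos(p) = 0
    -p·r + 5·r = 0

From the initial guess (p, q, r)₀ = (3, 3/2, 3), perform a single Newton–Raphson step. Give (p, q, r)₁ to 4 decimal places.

(1.2857, 1.0169, -2.5714)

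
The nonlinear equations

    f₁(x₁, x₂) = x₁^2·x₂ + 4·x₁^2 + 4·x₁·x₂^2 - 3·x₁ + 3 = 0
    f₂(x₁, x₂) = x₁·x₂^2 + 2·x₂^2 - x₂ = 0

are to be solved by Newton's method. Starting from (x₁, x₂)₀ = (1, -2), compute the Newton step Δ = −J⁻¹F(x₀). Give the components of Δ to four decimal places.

(-0.1491, 1.0311)

At (1, -2): F = (18.0000, 14.0000).
Jacobian J = [[2·x₁·x₂ + 8·x₁ + 4·x₂^2 - 3, x₁^2 + 8·x₁·x₂], [x₂^2, 2·x₁·x₂ + 4·x₂ - 1]].
At the point, J = [[17.0000, -15.0000], [4.0000, -13.0000]] (det J = -161.0000).
Solving J·Δ = −F gives Δ = (-0.1491, 1.0311).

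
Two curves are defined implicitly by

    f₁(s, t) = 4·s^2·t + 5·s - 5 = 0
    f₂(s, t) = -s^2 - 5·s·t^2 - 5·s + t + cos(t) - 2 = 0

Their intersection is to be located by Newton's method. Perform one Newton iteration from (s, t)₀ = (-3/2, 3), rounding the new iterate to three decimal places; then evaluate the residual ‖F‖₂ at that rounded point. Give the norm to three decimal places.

At (-3/2, 3): F = (14.500, 72.76001).
Jacobian J = [[8·s·t + 5, 4·s^2], [-2·s - 5·t^2 - 5, -10·s·t - sin(t) + 1]].
At the point, J = [[-31.000, 9.000], [-47.000, 45.85888]] (det J = -998.62528).
Solving J·Δ = −F gives Δ = (0.010, -1.576).
Then the next iterate is (s, t)₁ = (-1.490, 1.424).
Re-evaluating at (-1.490, 1.424): F = (0.19569, 19.90710), so ‖F‖₂ = 19.908.

19.908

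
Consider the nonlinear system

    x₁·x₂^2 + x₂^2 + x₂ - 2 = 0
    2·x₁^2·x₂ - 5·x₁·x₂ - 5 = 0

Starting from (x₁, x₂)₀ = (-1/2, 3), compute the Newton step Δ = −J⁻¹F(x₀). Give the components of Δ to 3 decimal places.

At (-1/2, 3): F = (5.500, 4.000).
Jacobian J = [[x₂^2, 2·x₁·x₂ + 2·x₂ + 1], [4·x₁·x₂ - 5·x₂, 2·x₁^2 - 5·x₁]].
At the point, J = [[9.000, 4.000], [-21.000, 3.000]] (det J = 111.000).
Solving J·Δ = −F gives Δ = (-0.005, -1.365).

(-0.005, -1.365)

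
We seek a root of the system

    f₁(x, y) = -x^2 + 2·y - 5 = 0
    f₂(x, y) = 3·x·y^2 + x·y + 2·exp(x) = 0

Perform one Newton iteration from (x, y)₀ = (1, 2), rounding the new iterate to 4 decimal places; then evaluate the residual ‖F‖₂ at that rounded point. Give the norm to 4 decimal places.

At (1, 2): F = (-2.0000, 19.436564).
Jacobian J = [[-2·x, 2], [3·y^2 + y + 2·exp(x), 6·x·y + x]].
At the point, J = [[-2.0000, 2.0000], [19.436564, 13.0000]] (det J = -64.873127).
Solving J·Δ = −F gives Δ = (-1.0000, 0.0000).
Then the next iterate is (x, y)₁ = (0.0000, 2.0000).
Re-evaluating at (0.0000, 2.0000): F = (-1.0000, 2.0000), so ‖F‖₂ = 2.2361.

2.2361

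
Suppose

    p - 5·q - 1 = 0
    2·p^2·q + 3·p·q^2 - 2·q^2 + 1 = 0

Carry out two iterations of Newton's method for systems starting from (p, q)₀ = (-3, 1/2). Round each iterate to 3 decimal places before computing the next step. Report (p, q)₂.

(-2.211, -0.642)

At (-3, 1/2): F = (-6.500, 7.250).
Jacobian J = [[1, -5], [4·p·q + 3·q^2, 2·p^2 + 6·p·q - 4·q]].
At the point, J = [[1.000, -5.000], [-5.250, 7.000]] (det J = -19.250).
Solving J·Δ = −F gives Δ = (-0.481, -1.396).
Then the next iterate is (p, q)₁ = (-3.481, -0.896).
Round to (-3.481, -0.896) and repeat: F = (-0.001, -30.70375), J = [[1.000, -5.000], [14.88435, 46.53258]].
Δ = (1.270, 0.254), so (p, q)₂ = (-2.211, -0.642).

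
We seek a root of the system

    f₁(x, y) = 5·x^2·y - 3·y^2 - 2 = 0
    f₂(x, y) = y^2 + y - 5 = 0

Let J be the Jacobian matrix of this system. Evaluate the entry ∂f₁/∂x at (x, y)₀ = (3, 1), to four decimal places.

∂f₁/∂x = 10·x·y.
At (3, 1) this is 30.0000.

30.0000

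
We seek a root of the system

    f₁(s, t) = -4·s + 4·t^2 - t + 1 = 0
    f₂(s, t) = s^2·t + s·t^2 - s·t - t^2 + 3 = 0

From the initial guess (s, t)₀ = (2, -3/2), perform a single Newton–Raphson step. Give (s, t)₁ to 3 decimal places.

(3.020, -1.545)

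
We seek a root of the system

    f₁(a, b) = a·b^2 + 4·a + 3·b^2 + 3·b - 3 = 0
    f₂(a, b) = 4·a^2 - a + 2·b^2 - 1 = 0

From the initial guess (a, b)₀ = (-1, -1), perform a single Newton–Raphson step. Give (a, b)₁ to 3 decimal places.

(0.310, -2.448)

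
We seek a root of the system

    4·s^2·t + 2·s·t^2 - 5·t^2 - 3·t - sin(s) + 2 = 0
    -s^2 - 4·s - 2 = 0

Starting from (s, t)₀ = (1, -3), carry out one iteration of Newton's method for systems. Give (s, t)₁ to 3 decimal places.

(-0.167, -1.884)

At (1, -3): F = (-28.84147, -7.000).
Jacobian J = [[8·s·t + 2·t^2 - cos(s), 4·s^2 + 4·s·t - 10·t - 3], [-2·s - 4, 0]].
At the point, J = [[-6.54030, 19.000], [-6.000, 0.000]] (det J = 114.000).
Solving J·Δ = −F gives Δ = (-1.167, 1.116).
Then the next iterate is (s, t)₁ = (-0.167, -1.884).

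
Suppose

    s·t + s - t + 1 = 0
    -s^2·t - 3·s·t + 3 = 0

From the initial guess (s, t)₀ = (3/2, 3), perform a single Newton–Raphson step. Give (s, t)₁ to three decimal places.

At (3/2, 3): F = (4.000, -17.250).
Jacobian J = [[t + 1, s - 1], [-2·s·t - 3·t, -s^2 - 3·s]].
At the point, J = [[4.000, 0.500], [-18.000, -6.750]] (det J = -18.000).
Solving J·Δ = −F gives Δ = (-1.021, 0.167).
Then the next iterate is (s, t)₁ = (0.479, 3.167).

(0.479, 3.167)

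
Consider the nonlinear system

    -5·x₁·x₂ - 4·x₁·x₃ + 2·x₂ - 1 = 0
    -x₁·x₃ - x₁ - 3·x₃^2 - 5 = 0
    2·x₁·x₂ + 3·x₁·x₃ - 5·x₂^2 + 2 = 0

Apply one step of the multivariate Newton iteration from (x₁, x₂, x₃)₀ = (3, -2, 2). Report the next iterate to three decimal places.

(1.222, -0.925, 0.622)

At (3, -2, 2): F = (1.000, -26.000, -12.000).
Jacobian J = [[-5·x₂ - 4·x₃, -5·x₁ + 2, -4·x₁], [-x₃ - 1, 0, -x₁ - 6·x₃], [2·x₂ + 3·x₃, 2·x₁ - 10·x₂, 3·x₁]].
At the point, J = [[2.000, -13.000, -12.000], [-3.000, 0.000, -15.000], [2.000, 26.000, 9.000]] (det J = 1755.000).
Solving J·Δ = −F gives Δ = (-1.778, 1.075, -1.378).
Then the next iterate is (x₁, x₂, x₃)₁ = (1.222, -0.925, 0.622).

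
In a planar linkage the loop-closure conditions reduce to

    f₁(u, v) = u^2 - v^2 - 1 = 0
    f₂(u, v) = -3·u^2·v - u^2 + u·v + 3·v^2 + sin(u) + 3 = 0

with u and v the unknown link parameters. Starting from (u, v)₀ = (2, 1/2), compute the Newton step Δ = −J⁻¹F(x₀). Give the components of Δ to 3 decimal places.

At (2, 1/2): F = (2.750, -4.34070).
Jacobian J = [[2·u, -2·v], [-6·u·v - 2·u + v + cos(u), -3·u^2 + u + 6·v]].
At the point, J = [[4.000, -1.000], [-9.91615, -7.000]] (det J = -37.91615).
Solving J·Δ = −F gives Δ = (-0.622, 0.261).

(-0.622, 0.261)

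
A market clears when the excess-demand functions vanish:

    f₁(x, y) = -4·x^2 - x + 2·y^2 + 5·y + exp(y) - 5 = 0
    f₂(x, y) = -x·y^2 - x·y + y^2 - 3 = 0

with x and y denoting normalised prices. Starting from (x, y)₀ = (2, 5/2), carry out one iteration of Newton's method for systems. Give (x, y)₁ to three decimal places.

At (2, 5/2): F = (14.18249, -14.250).
Jacobian J = [[-8·x - 1, 4·y + exp(y) + 5], [-y^2 - y, -2·x·y - x + 2·y]].
At the point, J = [[-17.000, 27.18249], [-8.750, -7.000]] (det J = 356.84682).
Solving J·Δ = −F gives Δ = (-0.807, -1.027).
Then the next iterate is (x, y)₁ = (1.193, 1.473).

(1.193, 1.473)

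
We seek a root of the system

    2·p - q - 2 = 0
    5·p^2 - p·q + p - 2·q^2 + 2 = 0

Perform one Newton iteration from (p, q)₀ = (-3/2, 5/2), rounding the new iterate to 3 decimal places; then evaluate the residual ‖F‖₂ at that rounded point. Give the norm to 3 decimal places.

2.148

At (-3/2, 5/2): F = (-7.500, 3.000).
Jacobian J = [[2, -1], [10·p - q + 1, -p - 4·q]].
At the point, J = [[2.000, -1.000], [-16.500, -8.500]] (det J = -33.500).
Solving J·Δ = −F gives Δ = (1.993, -3.515).
Then the next iterate is (p, q)₁ = (0.493, -1.015).
Re-evaluating at (0.493, -1.015): F = (0.001, 2.14819), so ‖F‖₂ = 2.148.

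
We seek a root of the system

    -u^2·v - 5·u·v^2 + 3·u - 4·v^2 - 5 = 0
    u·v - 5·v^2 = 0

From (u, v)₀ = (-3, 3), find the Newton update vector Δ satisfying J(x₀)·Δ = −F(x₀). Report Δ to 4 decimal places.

At (-3, 3): F = (58.0000, -54.0000).
Jacobian J = [[-2·u·v - 5·v^2 + 3, -u^2 - 10·u·v - 8·v], [v, u - 10·v]].
At the point, J = [[-24.0000, 57.0000], [3.0000, -33.0000]] (det J = 621.0000).
Solving J·Δ = −F gives Δ = (-1.8744, -1.8068).

(-1.8744, -1.8068)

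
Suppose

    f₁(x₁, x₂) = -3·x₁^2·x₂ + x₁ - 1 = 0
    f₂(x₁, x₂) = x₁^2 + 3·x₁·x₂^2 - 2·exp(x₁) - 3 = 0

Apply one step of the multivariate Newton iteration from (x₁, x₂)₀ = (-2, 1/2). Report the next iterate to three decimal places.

(-1.469, 0.060)

At (-2, 1/2): F = (-9.000, -0.77067).
Jacobian J = [[-6·x₁·x₂ + 1, -3·x₁^2], [2·x₁ + 3·x₂^2 - 2·exp(x₁), 6·x₁·x₂]].
At the point, J = [[7.000, -12.000], [-3.52067, -6.000]] (det J = -84.24805).
Solving J·Δ = −F gives Δ = (0.531, -0.440).
Then the next iterate is (x₁, x₂)₁ = (-1.469, 0.060).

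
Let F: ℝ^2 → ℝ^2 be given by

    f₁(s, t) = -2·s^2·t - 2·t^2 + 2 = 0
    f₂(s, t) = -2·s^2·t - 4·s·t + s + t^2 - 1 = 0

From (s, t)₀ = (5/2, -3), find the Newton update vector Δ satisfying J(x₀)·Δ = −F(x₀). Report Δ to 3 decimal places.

At (5/2, -3): F = (21.500, 78.000).
Jacobian J = [[-4·s·t, -2·s^2 - 4·t], [-4·s·t - 4·t + 1, -2·s^2 - 4·s + 2·t]].
At the point, J = [[30.000, -0.500], [43.000, -28.500]] (det J = -833.500).
Solving J·Δ = −F gives Δ = (-0.688, 1.698).

(-0.688, 1.698)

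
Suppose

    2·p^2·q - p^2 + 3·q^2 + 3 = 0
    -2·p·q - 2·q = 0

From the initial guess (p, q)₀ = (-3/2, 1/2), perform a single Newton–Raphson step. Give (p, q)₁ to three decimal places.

At (-3/2, 1/2): F = (3.750, 0.500).
Jacobian J = [[4·p·q - 2·p, 2·p^2 + 6·q], [-2·q, -2·p - 2]].
At the point, J = [[0.000, 7.500], [-1.000, 1.000]] (det J = 7.500).
Solving J·Δ = −F gives Δ = (0.000, -0.500).
Then the next iterate is (p, q)₁ = (-1.500, 0.000).

(-1.500, 0.000)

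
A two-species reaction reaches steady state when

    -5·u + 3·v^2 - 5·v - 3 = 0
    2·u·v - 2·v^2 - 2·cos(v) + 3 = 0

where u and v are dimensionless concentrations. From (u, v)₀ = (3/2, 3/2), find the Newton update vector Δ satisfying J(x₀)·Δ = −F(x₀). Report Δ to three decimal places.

(-0.018, 2.790)

At (3/2, 3/2): F = (-11.250, 2.85853).
Jacobian J = [[-5, 6·v - 5], [2·v, 2·u - 4·v + 2·sin(v)]].
At the point, J = [[-5.000, 4.000], [3.000, -1.00501]] (det J = -6.97495).
Solving J·Δ = −F gives Δ = (-0.018, 2.790).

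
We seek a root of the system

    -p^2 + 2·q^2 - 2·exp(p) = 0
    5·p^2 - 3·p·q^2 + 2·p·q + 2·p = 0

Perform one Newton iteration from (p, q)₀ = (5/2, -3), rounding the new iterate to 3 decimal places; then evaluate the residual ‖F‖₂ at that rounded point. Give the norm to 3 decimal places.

14.304

At (5/2, -3): F = (-12.61499, -46.250).
Jacobian J = [[-2·p - 2·exp(p), 4·q], [10·p - 3·q^2 + 2·q + 2, -6·p·q + 2·p]].
At the point, J = [[-29.36499, -12.000], [-6.000, 50.000]] (det J = -1540.24940).
Solving J·Δ = −F gives Δ = (-0.770, 0.833).
Then the next iterate is (p, q)₁ = (1.730, -2.167).
Re-evaluating at (1.730, -2.167): F = (-4.88243, -13.44498), so ‖F‖₂ = 14.304.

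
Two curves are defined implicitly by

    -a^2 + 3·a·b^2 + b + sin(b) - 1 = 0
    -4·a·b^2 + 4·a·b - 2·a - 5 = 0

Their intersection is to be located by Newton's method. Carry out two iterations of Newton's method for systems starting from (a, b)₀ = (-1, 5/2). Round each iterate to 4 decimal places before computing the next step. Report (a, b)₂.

(0.6955, -0.7691)

At (-1, 5/2): F = (-17.651528, 12.0000).
Jacobian J = [[-2·a + 3·b^2, 6·a·b + cos(b) + 1], [-4·b^2 + 4·b - 2, -8·a·b + 4·a]].
At the point, J = [[20.7500, -14.801144], [-17.0000, 16.0000]] (det J = 80.380559).
Solving J·Δ = −F gives Δ = (1.3039, 0.6354).
Then the next iterate is (a, b)₁ = (0.3039, 3.1354).
Round to (0.3039, 3.1354) and repeat: F = (11.011917, -13.746647), J = [[28.884399, 5.717108], [-28.781333, -6.407184]].
Δ = (0.3916, -3.9045), so (a, b)₂ = (0.6955, -0.7691).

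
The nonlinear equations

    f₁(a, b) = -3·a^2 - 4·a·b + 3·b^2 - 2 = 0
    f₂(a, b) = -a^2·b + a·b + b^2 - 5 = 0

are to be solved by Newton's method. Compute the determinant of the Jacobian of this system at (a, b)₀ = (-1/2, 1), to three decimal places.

-17.250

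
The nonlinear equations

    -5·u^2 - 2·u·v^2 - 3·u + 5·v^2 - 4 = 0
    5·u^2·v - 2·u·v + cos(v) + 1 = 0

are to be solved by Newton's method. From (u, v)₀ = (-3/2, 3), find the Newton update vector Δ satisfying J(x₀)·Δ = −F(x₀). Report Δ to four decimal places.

(0.5028, -1.2132)

At (-3/2, 3): F = (61.2500, 42.760008).
Jacobian J = [[-10·u - 2·v^2 - 3, -4·u·v + 10·v], [10·u·v - 2·v, 5·u^2 - 2·u - sin(v)]].
At the point, J = [[-6.0000, 48.0000], [-51.0000, 14.108880]] (det J = 2363.346720).
Solving J·Δ = −F gives Δ = (0.5028, -1.2132).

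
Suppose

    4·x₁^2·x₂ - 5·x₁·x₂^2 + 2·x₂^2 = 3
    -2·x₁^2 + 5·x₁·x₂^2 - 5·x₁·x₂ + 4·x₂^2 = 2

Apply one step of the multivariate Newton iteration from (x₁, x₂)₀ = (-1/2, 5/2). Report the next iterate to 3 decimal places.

At (-1/2, 5/2): F = (27.625, 13.125).
Jacobian J = [[8·x₁·x₂ - 5·x₂^2, 4·x₁^2 - 10·x₁·x₂ + 4·x₂], [-4·x₁ + 5·x₂^2 - 5·x₂, 10·x₁·x₂ - 5·x₁ + 8·x₂]].
At the point, J = [[-41.250, 23.500], [20.750, 10.000]] (det J = -900.125).
Solving J·Δ = −F gives Δ = (-0.036, -1.238).
Then the next iterate is (x₁, x₂)₁ = (-0.536, 1.262).

(-0.536, 1.262)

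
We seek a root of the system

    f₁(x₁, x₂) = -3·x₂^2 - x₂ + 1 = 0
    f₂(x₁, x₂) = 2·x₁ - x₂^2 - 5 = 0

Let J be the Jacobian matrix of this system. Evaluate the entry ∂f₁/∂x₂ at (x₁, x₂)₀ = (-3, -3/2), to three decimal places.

∂f₁/∂x₂ = -6·x₂ - 1.
At (-3, -3/2) this is 8.000.

8.000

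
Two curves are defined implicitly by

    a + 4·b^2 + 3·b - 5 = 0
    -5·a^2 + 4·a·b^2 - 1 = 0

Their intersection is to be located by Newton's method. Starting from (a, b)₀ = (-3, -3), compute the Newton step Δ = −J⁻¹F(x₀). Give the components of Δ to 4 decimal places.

At (-3, -3): F = (19.0000, -154.0000).
Jacobian J = [[1, 8·b + 3], [-10·a + 4·b^2, 8·a·b]].
At the point, J = [[1.0000, -21.0000], [66.0000, 72.0000]] (det J = 1458.0000).
Solving J·Δ = −F gives Δ = (1.2798, 0.9657).

(1.2798, 0.9657)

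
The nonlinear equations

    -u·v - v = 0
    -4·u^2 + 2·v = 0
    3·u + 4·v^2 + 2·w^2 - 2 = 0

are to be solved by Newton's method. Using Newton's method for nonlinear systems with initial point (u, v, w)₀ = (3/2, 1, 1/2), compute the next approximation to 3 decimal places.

At (3/2, 1, 1/2): F = (-2.500, -7.000, 7.000).
Jacobian J = [[-v, -u - 1, 0], [-8·u, 2, 0], [3, 8·v, 4·w]].
At the point, J = [[-1.000, -2.500, 0.000], [-12.000, 2.000, 0.000], [3.000, 8.000, 2.000]] (det J = -64.000).
Solving J·Δ = −F gives Δ = (-0.703, -0.719, 0.430).
Then the next iterate is (u, v, w)₁ = (0.797, 0.281, 0.930).

(0.797, 0.281, 0.930)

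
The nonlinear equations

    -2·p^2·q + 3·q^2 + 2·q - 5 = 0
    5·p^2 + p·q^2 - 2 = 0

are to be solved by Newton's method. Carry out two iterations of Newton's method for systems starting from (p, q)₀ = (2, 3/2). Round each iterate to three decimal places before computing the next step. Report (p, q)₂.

(0.647, 1.356)

At (2, 3/2): F = (-7.250, 22.500).
Jacobian J = [[-4·p·q, -2·p^2 + 6·q + 2], [10·p + q^2, 2·p·q]].
At the point, J = [[-12.000, 3.000], [22.250, 6.000]] (det J = -138.750).
Solving J·Δ = −F gives Δ = (-0.800, -0.783).
Then the next iterate is (p, q)₁ = (1.200, 0.717).
Round to (1.200, 0.717) and repeat: F = (-4.08869, 5.81691), J = [[-3.44160, 3.422], [12.51409, 1.72080]].
Δ = (-0.553, 0.639), so (p, q)₂ = (0.647, 1.356).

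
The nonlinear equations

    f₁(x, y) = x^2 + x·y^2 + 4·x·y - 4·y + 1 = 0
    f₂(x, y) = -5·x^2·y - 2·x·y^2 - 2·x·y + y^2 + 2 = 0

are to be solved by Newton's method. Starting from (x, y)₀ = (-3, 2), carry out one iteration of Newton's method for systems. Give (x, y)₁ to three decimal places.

(-2.241, 0.948)

At (-3, 2): F = (-34.000, -48.000).
Jacobian J = [[2·x + y^2 + 4·y, 2·x·y + 4·x - 4], [-10·x·y - 2·y^2 - 2·y, -5·x^2 - 4·x·y - 2·x + 2·y]].
At the point, J = [[6.000, -28.000], [48.000, -11.000]] (det J = 1278.000).
Solving J·Δ = −F gives Δ = (0.759, -1.052).
Then the next iterate is (x, y)₁ = (-2.241, 0.948).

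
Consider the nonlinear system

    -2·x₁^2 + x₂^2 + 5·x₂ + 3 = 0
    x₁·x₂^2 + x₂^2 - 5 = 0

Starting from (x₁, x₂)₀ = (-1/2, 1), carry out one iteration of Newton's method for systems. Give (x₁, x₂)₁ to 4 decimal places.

At (-1/2, 1): F = (8.5000, -4.5000).
Jacobian J = [[-4·x₁, 2·x₂ + 5], [x₂^2, 2·x₁·x₂ + 2·x₂]].
At the point, J = [[2.0000, 7.0000], [1.0000, 1.0000]] (det J = -5.0000).
Solving J·Δ = −F gives Δ = (8.0000, -3.5000).
Then the next iterate is (x₁, x₂)₁ = (7.5000, -2.5000).

(7.5000, -2.5000)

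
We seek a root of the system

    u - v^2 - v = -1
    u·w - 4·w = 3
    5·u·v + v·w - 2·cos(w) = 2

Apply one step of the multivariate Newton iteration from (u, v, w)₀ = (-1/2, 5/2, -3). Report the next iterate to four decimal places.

At (-1/2, 5/2, -3): F = (-8.2500, 10.5000, -13.770015).
Jacobian J = [[1, -2·v - 1, 0], [w, 0, u - 4], [5·v, 5·u + w, v + 2·sin(w)]].
At the point, J = [[1.0000, -6.0000, 0.0000], [-3.0000, 0.0000, -4.5000], [12.5000, -5.5000, 2.217760]] (det J = 272.830320).
Solving J·Δ = −F gives Δ = (0.1022, -1.3580, 2.2652).
Then the next iterate is (u, v, w)₁ = (-0.3978, 1.1420, -0.7348).

(-0.3978, 1.1420, -0.7348)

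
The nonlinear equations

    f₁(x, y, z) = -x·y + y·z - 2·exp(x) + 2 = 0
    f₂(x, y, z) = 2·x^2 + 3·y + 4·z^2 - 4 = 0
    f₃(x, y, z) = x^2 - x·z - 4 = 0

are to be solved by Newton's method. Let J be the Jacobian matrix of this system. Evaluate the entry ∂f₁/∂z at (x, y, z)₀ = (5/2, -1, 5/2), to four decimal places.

-1.0000

∂f₁/∂z = y.
At (5/2, -1, 5/2) this is -1.0000.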